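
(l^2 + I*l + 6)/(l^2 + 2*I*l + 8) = (l + 3*I)/(l + 4*I)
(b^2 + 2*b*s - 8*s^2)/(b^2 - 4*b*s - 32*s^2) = (-b + 2*s)/(-b + 8*s)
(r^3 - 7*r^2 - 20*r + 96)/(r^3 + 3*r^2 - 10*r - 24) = (r - 8)/(r + 2)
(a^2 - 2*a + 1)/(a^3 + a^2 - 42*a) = (a^2 - 2*a + 1)/(a*(a^2 + a - 42))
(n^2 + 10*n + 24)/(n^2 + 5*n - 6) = (n + 4)/(n - 1)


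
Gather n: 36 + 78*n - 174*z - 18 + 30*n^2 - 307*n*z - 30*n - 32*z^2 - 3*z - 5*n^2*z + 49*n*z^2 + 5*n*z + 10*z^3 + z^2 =n^2*(30 - 5*z) + n*(49*z^2 - 302*z + 48) + 10*z^3 - 31*z^2 - 177*z + 18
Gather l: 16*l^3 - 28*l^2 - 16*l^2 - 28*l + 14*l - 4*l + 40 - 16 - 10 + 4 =16*l^3 - 44*l^2 - 18*l + 18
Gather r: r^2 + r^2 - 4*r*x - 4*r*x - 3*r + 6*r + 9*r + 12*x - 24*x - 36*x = 2*r^2 + r*(12 - 8*x) - 48*x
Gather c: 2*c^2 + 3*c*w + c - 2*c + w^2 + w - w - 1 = 2*c^2 + c*(3*w - 1) + w^2 - 1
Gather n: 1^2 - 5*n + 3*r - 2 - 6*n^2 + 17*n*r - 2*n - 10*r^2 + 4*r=-6*n^2 + n*(17*r - 7) - 10*r^2 + 7*r - 1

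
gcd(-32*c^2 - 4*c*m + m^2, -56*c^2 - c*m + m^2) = 8*c - m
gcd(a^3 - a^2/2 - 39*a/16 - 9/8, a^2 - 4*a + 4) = a - 2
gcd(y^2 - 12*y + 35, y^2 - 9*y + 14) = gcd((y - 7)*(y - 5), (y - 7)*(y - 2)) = y - 7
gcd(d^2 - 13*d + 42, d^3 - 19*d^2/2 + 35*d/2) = d - 7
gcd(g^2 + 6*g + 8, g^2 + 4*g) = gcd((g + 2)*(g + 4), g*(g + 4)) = g + 4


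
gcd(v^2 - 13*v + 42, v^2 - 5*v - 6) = v - 6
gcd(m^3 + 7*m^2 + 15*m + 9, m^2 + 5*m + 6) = m + 3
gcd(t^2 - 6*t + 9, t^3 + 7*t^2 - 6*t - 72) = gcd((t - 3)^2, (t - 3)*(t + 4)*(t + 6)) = t - 3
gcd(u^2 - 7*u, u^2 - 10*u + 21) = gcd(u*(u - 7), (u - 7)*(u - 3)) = u - 7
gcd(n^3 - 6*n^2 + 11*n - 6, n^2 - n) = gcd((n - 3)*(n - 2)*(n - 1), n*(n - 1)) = n - 1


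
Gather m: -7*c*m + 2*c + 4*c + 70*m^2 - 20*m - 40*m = 6*c + 70*m^2 + m*(-7*c - 60)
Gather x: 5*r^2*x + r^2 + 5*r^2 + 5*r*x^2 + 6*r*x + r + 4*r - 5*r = 6*r^2 + 5*r*x^2 + x*(5*r^2 + 6*r)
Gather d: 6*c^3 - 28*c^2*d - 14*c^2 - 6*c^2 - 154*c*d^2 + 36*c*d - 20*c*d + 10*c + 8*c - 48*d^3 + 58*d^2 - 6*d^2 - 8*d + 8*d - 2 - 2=6*c^3 - 20*c^2 + 18*c - 48*d^3 + d^2*(52 - 154*c) + d*(-28*c^2 + 16*c) - 4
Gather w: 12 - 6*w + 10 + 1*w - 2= 20 - 5*w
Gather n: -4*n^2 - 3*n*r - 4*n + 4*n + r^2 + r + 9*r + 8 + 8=-4*n^2 - 3*n*r + r^2 + 10*r + 16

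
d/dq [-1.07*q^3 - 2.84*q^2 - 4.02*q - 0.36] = -3.21*q^2 - 5.68*q - 4.02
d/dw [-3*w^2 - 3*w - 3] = -6*w - 3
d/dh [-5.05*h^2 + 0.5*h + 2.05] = 0.5 - 10.1*h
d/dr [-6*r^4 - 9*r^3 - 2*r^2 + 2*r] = -24*r^3 - 27*r^2 - 4*r + 2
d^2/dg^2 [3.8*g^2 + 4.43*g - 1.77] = 7.60000000000000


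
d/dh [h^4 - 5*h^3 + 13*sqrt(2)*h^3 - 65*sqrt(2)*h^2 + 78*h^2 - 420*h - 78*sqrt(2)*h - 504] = 4*h^3 - 15*h^2 + 39*sqrt(2)*h^2 - 130*sqrt(2)*h + 156*h - 420 - 78*sqrt(2)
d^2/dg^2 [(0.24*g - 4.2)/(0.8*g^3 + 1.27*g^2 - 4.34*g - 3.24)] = (0.9216*g^5 - 30.79296*g^4 - 65.834448*g^3 + 54.31428*g^2 + 79.504272*g - 199.532928)/(0.512*g^9 + 2.4384*g^8 - 4.46184*g^7 - 30.629057*g^6 + 4.454442*g^5 + 123.581928*g^4 + 50.597128*g^3 - 143.086176*g^2 - 136.678752*g - 34.012224)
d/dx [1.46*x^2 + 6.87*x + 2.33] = 2.92*x + 6.87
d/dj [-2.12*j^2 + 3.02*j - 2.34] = 3.02 - 4.24*j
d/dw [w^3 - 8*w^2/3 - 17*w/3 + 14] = 3*w^2 - 16*w/3 - 17/3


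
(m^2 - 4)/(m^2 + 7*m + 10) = (m - 2)/(m + 5)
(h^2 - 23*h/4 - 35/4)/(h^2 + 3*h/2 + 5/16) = 4*(h - 7)/(4*h + 1)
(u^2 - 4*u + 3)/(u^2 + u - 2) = (u - 3)/(u + 2)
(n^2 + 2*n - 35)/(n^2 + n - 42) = (n - 5)/(n - 6)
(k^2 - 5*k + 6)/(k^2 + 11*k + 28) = (k^2 - 5*k + 6)/(k^2 + 11*k + 28)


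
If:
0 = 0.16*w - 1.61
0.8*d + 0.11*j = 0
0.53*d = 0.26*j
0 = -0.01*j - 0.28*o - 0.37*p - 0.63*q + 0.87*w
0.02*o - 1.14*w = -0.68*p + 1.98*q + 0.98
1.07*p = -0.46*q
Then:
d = 0.00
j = 0.00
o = 39.89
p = 2.20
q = -5.13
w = 10.06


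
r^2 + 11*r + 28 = (r + 4)*(r + 7)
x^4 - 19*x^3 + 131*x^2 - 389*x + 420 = (x - 7)*(x - 5)*(x - 4)*(x - 3)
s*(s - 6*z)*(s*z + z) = s^3*z - 6*s^2*z^2 + s^2*z - 6*s*z^2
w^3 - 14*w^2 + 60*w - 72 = (w - 6)^2*(w - 2)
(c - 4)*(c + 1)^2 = c^3 - 2*c^2 - 7*c - 4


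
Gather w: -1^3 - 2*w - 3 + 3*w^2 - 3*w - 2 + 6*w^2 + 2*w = 9*w^2 - 3*w - 6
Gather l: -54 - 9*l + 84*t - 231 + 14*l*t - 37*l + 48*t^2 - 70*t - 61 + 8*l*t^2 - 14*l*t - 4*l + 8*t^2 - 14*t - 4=l*(8*t^2 - 50) + 56*t^2 - 350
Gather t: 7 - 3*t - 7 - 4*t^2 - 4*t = -4*t^2 - 7*t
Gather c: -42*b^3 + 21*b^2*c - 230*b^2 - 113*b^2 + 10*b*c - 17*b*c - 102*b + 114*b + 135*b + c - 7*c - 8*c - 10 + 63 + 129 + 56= -42*b^3 - 343*b^2 + 147*b + c*(21*b^2 - 7*b - 14) + 238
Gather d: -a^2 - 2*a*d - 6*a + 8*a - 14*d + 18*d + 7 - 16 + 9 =-a^2 + 2*a + d*(4 - 2*a)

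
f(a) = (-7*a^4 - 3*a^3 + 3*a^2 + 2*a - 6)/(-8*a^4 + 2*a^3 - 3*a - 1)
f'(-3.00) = -0.05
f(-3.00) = 0.68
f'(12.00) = 0.00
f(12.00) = 0.92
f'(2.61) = -0.03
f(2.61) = 1.04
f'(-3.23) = -0.05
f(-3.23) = 0.69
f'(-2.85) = -0.06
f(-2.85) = 0.67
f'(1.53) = -0.00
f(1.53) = 1.07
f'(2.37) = -0.03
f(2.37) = 1.05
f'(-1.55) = 0.12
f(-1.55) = 0.62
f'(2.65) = -0.03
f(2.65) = 1.04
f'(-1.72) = 0.02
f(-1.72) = 0.61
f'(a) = (32*a^3 - 6*a^2 + 3)*(-7*a^4 - 3*a^3 + 3*a^2 + 2*a - 6)/(-8*a^4 + 2*a^3 - 3*a - 1)^2 + (-28*a^3 - 9*a^2 + 6*a + 2)/(-8*a^4 + 2*a^3 - 3*a - 1) = (-38*a^6 + 48*a^5 + 105*a^4 - 154*a^3 + 36*a^2 - 6*a - 20)/(64*a^8 - 32*a^7 + 4*a^6 + 48*a^5 + 4*a^4 - 4*a^3 + 9*a^2 + 6*a + 1)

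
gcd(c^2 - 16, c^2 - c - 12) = c - 4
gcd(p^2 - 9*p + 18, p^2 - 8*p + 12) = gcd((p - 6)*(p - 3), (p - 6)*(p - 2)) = p - 6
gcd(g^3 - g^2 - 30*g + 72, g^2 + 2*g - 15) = g - 3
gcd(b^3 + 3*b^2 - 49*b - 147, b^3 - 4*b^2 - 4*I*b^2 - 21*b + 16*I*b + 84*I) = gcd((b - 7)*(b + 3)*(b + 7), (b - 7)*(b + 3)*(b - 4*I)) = b^2 - 4*b - 21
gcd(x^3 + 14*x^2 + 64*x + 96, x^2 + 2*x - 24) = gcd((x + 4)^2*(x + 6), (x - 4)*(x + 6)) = x + 6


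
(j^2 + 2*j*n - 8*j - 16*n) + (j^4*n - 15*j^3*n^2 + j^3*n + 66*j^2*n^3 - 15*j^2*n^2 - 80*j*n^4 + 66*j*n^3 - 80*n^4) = j^4*n - 15*j^3*n^2 + j^3*n + 66*j^2*n^3 - 15*j^2*n^2 + j^2 - 80*j*n^4 + 66*j*n^3 + 2*j*n - 8*j - 80*n^4 - 16*n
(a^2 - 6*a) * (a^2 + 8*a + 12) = a^4 + 2*a^3 - 36*a^2 - 72*a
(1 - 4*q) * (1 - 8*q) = 32*q^2 - 12*q + 1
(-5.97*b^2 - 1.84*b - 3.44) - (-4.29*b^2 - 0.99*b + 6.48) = -1.68*b^2 - 0.85*b - 9.92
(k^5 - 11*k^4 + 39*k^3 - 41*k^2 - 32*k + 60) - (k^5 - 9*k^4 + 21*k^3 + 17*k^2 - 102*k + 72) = -2*k^4 + 18*k^3 - 58*k^2 + 70*k - 12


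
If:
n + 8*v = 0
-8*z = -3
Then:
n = -8*v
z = 3/8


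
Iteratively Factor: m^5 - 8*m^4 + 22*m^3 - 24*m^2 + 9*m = (m)*(m^4 - 8*m^3 + 22*m^2 - 24*m + 9) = m*(m - 1)*(m^3 - 7*m^2 + 15*m - 9) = m*(m - 3)*(m - 1)*(m^2 - 4*m + 3) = m*(m - 3)^2*(m - 1)*(m - 1)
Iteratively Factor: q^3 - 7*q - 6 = (q + 2)*(q^2 - 2*q - 3) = (q - 3)*(q + 2)*(q + 1)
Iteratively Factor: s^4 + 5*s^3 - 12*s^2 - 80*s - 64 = (s - 4)*(s^3 + 9*s^2 + 24*s + 16) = (s - 4)*(s + 1)*(s^2 + 8*s + 16) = (s - 4)*(s + 1)*(s + 4)*(s + 4)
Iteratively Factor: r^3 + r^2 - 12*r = (r)*(r^2 + r - 12) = r*(r - 3)*(r + 4)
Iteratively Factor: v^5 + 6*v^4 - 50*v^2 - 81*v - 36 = (v - 3)*(v^4 + 9*v^3 + 27*v^2 + 31*v + 12) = (v - 3)*(v + 1)*(v^3 + 8*v^2 + 19*v + 12) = (v - 3)*(v + 1)*(v + 4)*(v^2 + 4*v + 3) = (v - 3)*(v + 1)^2*(v + 4)*(v + 3)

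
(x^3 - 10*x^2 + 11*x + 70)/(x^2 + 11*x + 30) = (x^3 - 10*x^2 + 11*x + 70)/(x^2 + 11*x + 30)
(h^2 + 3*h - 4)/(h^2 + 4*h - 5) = (h + 4)/(h + 5)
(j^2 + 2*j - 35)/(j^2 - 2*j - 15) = (j + 7)/(j + 3)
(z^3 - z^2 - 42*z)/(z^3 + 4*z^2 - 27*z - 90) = z*(z - 7)/(z^2 - 2*z - 15)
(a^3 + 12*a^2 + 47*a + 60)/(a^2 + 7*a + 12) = a + 5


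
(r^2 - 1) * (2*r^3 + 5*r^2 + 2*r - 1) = 2*r^5 + 5*r^4 - 6*r^2 - 2*r + 1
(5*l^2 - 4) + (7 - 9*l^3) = -9*l^3 + 5*l^2 + 3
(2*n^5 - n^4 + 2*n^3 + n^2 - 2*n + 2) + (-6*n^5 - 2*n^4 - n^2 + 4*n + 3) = -4*n^5 - 3*n^4 + 2*n^3 + 2*n + 5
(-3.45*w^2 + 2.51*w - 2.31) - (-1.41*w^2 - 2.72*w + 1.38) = -2.04*w^2 + 5.23*w - 3.69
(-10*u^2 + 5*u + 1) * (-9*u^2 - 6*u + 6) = 90*u^4 + 15*u^3 - 99*u^2 + 24*u + 6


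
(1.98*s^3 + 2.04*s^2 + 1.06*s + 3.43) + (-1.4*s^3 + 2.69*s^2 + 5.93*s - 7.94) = 0.58*s^3 + 4.73*s^2 + 6.99*s - 4.51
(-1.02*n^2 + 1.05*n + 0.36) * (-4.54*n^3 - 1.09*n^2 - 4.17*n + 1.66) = 4.6308*n^5 - 3.6552*n^4 + 1.4745*n^3 - 6.4641*n^2 + 0.2418*n + 0.5976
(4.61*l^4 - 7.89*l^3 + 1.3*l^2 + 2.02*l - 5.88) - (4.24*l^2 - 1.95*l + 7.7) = 4.61*l^4 - 7.89*l^3 - 2.94*l^2 + 3.97*l - 13.58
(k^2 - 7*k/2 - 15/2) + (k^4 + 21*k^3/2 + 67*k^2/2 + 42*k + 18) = k^4 + 21*k^3/2 + 69*k^2/2 + 77*k/2 + 21/2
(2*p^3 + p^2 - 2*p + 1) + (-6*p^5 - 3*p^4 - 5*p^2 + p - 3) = -6*p^5 - 3*p^4 + 2*p^3 - 4*p^2 - p - 2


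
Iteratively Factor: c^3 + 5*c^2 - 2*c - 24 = (c + 3)*(c^2 + 2*c - 8) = (c + 3)*(c + 4)*(c - 2)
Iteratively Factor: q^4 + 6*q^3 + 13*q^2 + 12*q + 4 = (q + 2)*(q^3 + 4*q^2 + 5*q + 2) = (q + 2)^2*(q^2 + 2*q + 1) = (q + 1)*(q + 2)^2*(q + 1)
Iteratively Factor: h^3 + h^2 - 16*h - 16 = (h - 4)*(h^2 + 5*h + 4) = (h - 4)*(h + 1)*(h + 4)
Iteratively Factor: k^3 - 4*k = (k - 2)*(k^2 + 2*k) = (k - 2)*(k + 2)*(k)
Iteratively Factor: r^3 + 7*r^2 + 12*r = (r)*(r^2 + 7*r + 12) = r*(r + 3)*(r + 4)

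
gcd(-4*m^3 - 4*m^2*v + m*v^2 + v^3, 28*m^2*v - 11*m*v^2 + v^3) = 1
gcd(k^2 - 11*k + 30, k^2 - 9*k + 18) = k - 6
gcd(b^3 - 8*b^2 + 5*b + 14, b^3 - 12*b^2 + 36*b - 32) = b - 2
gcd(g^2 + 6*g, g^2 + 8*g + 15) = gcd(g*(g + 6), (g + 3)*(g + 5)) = 1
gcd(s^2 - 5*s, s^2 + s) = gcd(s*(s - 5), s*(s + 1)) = s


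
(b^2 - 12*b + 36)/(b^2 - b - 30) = (b - 6)/(b + 5)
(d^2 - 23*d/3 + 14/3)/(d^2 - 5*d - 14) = (d - 2/3)/(d + 2)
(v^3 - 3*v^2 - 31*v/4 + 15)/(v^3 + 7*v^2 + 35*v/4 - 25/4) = (2*v^2 - 11*v + 12)/(2*v^2 + 9*v - 5)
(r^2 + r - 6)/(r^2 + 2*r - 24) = (r^2 + r - 6)/(r^2 + 2*r - 24)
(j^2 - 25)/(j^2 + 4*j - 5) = (j - 5)/(j - 1)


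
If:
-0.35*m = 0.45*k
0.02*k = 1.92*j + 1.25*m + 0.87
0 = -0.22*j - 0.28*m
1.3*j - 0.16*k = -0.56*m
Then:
No Solution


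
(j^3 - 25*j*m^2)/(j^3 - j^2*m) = (j^2 - 25*m^2)/(j*(j - m))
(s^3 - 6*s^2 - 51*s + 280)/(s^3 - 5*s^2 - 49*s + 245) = (s - 8)/(s - 7)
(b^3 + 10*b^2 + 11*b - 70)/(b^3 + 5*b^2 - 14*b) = (b + 5)/b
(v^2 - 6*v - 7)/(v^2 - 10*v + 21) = (v + 1)/(v - 3)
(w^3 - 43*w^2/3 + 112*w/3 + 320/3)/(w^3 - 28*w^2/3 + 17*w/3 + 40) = (w - 8)/(w - 3)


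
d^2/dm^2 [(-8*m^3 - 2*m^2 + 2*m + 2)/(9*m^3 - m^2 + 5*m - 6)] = 4*(-117*m^6 + 783*m^5 - 702*m^4 - 575*m^3 + 840*m^2 - 303*m + 13)/(729*m^9 - 243*m^8 + 1242*m^7 - 1729*m^6 + 1014*m^5 - 1713*m^4 + 1277*m^3 - 558*m^2 + 540*m - 216)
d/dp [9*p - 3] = 9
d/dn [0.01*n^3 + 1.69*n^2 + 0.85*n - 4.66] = 0.03*n^2 + 3.38*n + 0.85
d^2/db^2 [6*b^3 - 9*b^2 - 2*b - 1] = 36*b - 18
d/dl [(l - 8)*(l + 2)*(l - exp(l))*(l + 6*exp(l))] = (1 - exp(l))*(l - 8)*(l + 2)*(l + 6*exp(l)) + (l - 8)*(l + 2)*(l - exp(l))*(6*exp(l) + 1) + (l - 8)*(l - exp(l))*(l + 6*exp(l)) + (l + 2)*(l - exp(l))*(l + 6*exp(l))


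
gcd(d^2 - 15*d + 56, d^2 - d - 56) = d - 8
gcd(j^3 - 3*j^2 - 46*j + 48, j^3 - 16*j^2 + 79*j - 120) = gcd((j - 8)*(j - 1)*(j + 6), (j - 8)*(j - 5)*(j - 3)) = j - 8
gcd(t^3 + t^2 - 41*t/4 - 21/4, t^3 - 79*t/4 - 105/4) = t + 7/2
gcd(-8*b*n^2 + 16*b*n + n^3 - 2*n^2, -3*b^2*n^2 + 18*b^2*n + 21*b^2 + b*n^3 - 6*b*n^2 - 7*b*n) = 1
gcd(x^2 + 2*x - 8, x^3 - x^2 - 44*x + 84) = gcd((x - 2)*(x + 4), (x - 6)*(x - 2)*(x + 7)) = x - 2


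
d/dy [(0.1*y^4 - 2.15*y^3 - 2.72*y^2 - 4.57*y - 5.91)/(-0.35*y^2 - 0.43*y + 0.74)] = (-0.07*y^5 + 0.623499999999999*y^4 + 2.145*y^3 - 5.2029*y^2 - 8.1626*y - 5.9231)/(0.1225*y^4 + 0.301*y^3 - 0.3331*y^2 - 0.6364*y + 0.5476)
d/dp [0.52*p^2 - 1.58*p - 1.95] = 1.04*p - 1.58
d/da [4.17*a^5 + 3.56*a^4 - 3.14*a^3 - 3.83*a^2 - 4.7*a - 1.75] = 20.85*a^4 + 14.24*a^3 - 9.42*a^2 - 7.66*a - 4.7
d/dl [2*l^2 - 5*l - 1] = 4*l - 5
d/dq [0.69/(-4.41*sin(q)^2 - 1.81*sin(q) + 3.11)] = (6.0858*sin(q) + 1.2489)*cos(q)/(4.41*sin(q)^2 + 1.81*sin(q) - 3.11)^2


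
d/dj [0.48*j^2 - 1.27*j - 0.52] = 0.96*j - 1.27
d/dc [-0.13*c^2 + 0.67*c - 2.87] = 0.67 - 0.26*c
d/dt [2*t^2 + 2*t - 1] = 4*t + 2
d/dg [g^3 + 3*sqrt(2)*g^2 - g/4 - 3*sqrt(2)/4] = 3*g^2 + 6*sqrt(2)*g - 1/4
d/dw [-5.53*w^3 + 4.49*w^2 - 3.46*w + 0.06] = -16.59*w^2 + 8.98*w - 3.46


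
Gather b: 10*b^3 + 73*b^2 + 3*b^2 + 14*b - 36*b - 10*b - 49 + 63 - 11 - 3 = 10*b^3 + 76*b^2 - 32*b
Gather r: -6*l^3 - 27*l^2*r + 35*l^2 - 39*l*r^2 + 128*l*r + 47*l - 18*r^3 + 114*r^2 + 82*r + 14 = -6*l^3 + 35*l^2 + 47*l - 18*r^3 + r^2*(114 - 39*l) + r*(-27*l^2 + 128*l + 82) + 14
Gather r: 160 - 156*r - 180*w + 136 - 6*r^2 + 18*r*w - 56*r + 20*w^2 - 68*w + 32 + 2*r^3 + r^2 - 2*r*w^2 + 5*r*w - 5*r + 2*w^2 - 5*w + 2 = 2*r^3 - 5*r^2 + r*(-2*w^2 + 23*w - 217) + 22*w^2 - 253*w + 330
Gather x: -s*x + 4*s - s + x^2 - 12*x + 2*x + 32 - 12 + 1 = 3*s + x^2 + x*(-s - 10) + 21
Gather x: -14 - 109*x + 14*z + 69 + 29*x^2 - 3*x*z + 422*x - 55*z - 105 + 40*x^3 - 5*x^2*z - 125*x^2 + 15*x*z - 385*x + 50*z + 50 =40*x^3 + x^2*(-5*z - 96) + x*(12*z - 72) + 9*z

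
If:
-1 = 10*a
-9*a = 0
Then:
No Solution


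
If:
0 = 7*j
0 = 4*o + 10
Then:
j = 0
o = -5/2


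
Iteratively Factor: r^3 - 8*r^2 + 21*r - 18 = (r - 2)*(r^2 - 6*r + 9) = (r - 3)*(r - 2)*(r - 3)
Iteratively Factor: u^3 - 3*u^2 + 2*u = (u - 2)*(u^2 - u) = (u - 2)*(u - 1)*(u)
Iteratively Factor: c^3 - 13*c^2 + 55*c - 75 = (c - 5)*(c^2 - 8*c + 15) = (c - 5)*(c - 3)*(c - 5)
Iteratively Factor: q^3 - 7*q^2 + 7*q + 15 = (q + 1)*(q^2 - 8*q + 15) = (q - 5)*(q + 1)*(q - 3)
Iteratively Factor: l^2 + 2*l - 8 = (l - 2)*(l + 4)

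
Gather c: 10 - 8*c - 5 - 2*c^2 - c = -2*c^2 - 9*c + 5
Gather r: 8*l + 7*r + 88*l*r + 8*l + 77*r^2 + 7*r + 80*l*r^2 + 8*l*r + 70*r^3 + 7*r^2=16*l + 70*r^3 + r^2*(80*l + 84) + r*(96*l + 14)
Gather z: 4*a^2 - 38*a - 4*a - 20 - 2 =4*a^2 - 42*a - 22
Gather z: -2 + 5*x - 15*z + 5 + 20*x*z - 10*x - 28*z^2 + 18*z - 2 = -5*x - 28*z^2 + z*(20*x + 3) + 1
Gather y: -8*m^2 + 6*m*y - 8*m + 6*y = -8*m^2 - 8*m + y*(6*m + 6)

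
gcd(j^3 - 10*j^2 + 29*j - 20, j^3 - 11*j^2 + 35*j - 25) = j^2 - 6*j + 5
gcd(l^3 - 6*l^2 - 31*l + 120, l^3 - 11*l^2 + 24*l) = l^2 - 11*l + 24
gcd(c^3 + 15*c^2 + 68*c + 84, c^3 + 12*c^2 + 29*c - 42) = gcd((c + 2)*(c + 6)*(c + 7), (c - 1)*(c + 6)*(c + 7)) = c^2 + 13*c + 42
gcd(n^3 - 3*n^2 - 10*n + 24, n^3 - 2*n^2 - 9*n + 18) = n^2 + n - 6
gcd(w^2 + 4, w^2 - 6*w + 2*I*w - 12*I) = w + 2*I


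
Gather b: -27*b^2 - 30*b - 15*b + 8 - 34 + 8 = -27*b^2 - 45*b - 18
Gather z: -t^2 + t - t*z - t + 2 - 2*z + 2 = -t^2 + z*(-t - 2) + 4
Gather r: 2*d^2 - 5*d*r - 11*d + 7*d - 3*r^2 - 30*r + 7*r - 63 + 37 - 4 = 2*d^2 - 4*d - 3*r^2 + r*(-5*d - 23) - 30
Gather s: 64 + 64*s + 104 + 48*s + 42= 112*s + 210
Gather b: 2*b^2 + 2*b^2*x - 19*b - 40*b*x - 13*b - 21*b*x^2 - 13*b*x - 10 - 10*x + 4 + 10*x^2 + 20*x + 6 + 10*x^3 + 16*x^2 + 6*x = b^2*(2*x + 2) + b*(-21*x^2 - 53*x - 32) + 10*x^3 + 26*x^2 + 16*x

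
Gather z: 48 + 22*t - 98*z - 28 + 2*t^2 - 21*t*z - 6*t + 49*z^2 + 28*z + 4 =2*t^2 + 16*t + 49*z^2 + z*(-21*t - 70) + 24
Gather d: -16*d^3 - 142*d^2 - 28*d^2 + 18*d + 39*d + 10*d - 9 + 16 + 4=-16*d^3 - 170*d^2 + 67*d + 11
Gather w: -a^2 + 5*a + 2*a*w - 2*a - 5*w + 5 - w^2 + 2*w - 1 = -a^2 + 3*a - w^2 + w*(2*a - 3) + 4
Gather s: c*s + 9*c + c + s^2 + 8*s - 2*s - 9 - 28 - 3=10*c + s^2 + s*(c + 6) - 40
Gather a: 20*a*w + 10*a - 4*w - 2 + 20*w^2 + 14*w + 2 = a*(20*w + 10) + 20*w^2 + 10*w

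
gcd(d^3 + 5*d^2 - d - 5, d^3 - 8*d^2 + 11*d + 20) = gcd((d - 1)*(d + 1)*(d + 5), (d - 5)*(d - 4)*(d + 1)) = d + 1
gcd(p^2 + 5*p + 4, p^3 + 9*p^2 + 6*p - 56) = p + 4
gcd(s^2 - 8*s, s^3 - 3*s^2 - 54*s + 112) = s - 8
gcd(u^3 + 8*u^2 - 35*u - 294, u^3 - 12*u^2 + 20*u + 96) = u - 6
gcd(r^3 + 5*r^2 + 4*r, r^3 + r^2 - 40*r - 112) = r + 4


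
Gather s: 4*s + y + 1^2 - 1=4*s + y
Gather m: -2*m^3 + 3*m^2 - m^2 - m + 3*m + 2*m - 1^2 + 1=-2*m^3 + 2*m^2 + 4*m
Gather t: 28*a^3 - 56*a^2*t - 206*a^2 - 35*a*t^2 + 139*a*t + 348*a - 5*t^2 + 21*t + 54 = 28*a^3 - 206*a^2 + 348*a + t^2*(-35*a - 5) + t*(-56*a^2 + 139*a + 21) + 54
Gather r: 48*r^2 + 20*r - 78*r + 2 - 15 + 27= 48*r^2 - 58*r + 14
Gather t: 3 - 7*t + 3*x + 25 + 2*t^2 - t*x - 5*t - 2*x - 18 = 2*t^2 + t*(-x - 12) + x + 10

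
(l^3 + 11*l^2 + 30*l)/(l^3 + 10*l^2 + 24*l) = (l + 5)/(l + 4)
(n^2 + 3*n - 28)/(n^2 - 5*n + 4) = (n + 7)/(n - 1)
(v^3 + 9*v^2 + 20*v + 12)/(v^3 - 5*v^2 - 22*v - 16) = (v + 6)/(v - 8)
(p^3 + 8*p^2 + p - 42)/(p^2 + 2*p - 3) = (p^2 + 5*p - 14)/(p - 1)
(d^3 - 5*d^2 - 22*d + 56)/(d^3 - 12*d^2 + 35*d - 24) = (d^3 - 5*d^2 - 22*d + 56)/(d^3 - 12*d^2 + 35*d - 24)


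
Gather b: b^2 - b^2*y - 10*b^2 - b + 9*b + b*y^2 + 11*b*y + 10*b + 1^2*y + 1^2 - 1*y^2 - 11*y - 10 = b^2*(-y - 9) + b*(y^2 + 11*y + 18) - y^2 - 10*y - 9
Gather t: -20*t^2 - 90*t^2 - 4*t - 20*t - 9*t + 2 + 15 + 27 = -110*t^2 - 33*t + 44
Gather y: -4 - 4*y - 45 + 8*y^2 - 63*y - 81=8*y^2 - 67*y - 130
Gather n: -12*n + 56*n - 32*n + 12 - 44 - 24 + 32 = 12*n - 24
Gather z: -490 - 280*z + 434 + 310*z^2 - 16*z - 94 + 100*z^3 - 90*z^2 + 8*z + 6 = 100*z^3 + 220*z^2 - 288*z - 144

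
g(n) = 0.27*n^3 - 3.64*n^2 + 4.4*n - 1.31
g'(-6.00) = 77.24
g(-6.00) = -217.07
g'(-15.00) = 295.85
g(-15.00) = -1797.56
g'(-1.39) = 16.08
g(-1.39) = -15.18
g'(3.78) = -11.54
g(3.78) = -22.11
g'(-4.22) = 49.55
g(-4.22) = -104.99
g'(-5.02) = 61.36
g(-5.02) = -149.28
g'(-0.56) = 8.73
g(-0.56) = -4.96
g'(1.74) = -5.81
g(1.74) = -3.25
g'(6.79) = -7.69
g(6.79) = -54.73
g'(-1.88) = 20.95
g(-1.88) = -24.24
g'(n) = 0.81*n^2 - 7.28*n + 4.4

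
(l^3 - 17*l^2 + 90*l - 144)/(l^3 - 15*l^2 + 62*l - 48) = (l - 3)/(l - 1)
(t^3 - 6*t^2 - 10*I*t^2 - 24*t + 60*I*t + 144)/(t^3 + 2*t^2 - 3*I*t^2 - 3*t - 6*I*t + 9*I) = (t^3 + t^2*(-6 - 10*I) + t*(-24 + 60*I) + 144)/(t^3 + t^2*(2 - 3*I) + t*(-3 - 6*I) + 9*I)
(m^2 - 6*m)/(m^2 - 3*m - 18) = m/(m + 3)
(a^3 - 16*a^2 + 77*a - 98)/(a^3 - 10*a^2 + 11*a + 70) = (a^2 - 9*a + 14)/(a^2 - 3*a - 10)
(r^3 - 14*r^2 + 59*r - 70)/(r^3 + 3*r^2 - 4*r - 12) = (r^2 - 12*r + 35)/(r^2 + 5*r + 6)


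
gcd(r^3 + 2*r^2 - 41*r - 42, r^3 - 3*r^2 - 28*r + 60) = r - 6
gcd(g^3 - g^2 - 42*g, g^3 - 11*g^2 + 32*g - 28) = g - 7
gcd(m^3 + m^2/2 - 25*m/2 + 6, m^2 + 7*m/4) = 1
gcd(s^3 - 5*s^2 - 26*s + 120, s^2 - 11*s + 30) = s - 6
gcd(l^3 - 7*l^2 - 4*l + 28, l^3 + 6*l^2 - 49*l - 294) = l - 7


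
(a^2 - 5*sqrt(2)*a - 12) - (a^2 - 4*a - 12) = -5*sqrt(2)*a + 4*a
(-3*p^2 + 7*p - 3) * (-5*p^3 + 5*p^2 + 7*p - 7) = 15*p^5 - 50*p^4 + 29*p^3 + 55*p^2 - 70*p + 21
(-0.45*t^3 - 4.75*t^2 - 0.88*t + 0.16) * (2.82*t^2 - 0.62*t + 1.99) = -1.269*t^5 - 13.116*t^4 - 0.4321*t^3 - 8.4557*t^2 - 1.8504*t + 0.3184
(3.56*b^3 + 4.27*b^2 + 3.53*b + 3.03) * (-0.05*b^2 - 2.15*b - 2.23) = -0.178*b^5 - 7.8675*b^4 - 17.2958*b^3 - 17.2631*b^2 - 14.3864*b - 6.7569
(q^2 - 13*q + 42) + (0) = q^2 - 13*q + 42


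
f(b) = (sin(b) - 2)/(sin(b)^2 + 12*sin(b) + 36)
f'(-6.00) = 0.04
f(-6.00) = -0.04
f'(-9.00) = -0.05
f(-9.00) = -0.08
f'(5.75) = 0.05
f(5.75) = -0.08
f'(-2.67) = -0.05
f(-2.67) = -0.08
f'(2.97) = -0.04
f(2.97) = -0.05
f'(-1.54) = 0.00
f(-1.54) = -0.12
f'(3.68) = -0.05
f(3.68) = -0.08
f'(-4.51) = -0.01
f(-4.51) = -0.02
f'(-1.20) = 0.03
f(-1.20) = -0.11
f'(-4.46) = -0.01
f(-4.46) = -0.02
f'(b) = (-2*sin(b)*cos(b) - 12*cos(b))*(sin(b) - 2)/(sin(b)^2 + 12*sin(b) + 36)^2 + cos(b)/(sin(b)^2 + 12*sin(b) + 36)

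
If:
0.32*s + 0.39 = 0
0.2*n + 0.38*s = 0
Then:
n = 2.32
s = -1.22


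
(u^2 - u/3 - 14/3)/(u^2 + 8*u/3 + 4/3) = (3*u - 7)/(3*u + 2)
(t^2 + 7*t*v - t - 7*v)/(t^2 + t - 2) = (t + 7*v)/(t + 2)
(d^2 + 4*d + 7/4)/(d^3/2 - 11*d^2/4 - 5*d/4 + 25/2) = (4*d^2 + 16*d + 7)/(2*d^3 - 11*d^2 - 5*d + 50)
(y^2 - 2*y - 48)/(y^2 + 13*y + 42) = (y - 8)/(y + 7)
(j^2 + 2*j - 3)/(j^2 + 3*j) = (j - 1)/j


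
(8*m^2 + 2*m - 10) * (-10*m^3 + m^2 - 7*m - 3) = -80*m^5 - 12*m^4 + 46*m^3 - 48*m^2 + 64*m + 30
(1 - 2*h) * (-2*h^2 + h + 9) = 4*h^3 - 4*h^2 - 17*h + 9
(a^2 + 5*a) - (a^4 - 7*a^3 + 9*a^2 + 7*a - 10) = -a^4 + 7*a^3 - 8*a^2 - 2*a + 10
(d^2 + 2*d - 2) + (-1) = d^2 + 2*d - 3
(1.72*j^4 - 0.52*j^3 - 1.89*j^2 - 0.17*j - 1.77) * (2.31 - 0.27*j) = -0.4644*j^5 + 4.1136*j^4 - 0.6909*j^3 - 4.32*j^2 + 0.0852*j - 4.0887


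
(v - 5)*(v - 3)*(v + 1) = v^3 - 7*v^2 + 7*v + 15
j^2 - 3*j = j*(j - 3)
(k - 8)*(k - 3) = k^2 - 11*k + 24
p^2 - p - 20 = (p - 5)*(p + 4)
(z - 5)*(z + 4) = z^2 - z - 20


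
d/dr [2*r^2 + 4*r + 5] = 4*r + 4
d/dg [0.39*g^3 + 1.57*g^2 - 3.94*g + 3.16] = 1.17*g^2 + 3.14*g - 3.94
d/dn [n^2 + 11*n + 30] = 2*n + 11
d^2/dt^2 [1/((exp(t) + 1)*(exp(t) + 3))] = 4*(exp(3*t) + 3*exp(2*t) + exp(t) - 3)*exp(t)/(exp(6*t) + 12*exp(5*t) + 57*exp(4*t) + 136*exp(3*t) + 171*exp(2*t) + 108*exp(t) + 27)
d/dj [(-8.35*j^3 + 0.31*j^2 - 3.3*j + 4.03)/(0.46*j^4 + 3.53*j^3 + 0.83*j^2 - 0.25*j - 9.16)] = (3.841*j^6 - 0.285200000000003*j^5 - 3.4708*j^4 + 20.0578*j^3 + 189.4418*j^2 - 12.369*j + 31.2355)/(0.2116*j^8 + 3.2476*j^7 + 13.2245*j^6 + 5.6298*j^5 - 9.5033*j^4 - 65.0846*j^3 - 15.1431*j^2 + 4.58*j + 83.9056)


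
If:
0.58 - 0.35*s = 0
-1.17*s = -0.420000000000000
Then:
No Solution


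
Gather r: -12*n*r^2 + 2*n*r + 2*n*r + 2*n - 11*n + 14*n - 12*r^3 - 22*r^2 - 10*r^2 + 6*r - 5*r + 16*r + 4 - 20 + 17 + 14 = 5*n - 12*r^3 + r^2*(-12*n - 32) + r*(4*n + 17) + 15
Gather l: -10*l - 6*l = -16*l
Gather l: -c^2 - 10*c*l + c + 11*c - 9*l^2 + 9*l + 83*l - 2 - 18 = -c^2 + 12*c - 9*l^2 + l*(92 - 10*c) - 20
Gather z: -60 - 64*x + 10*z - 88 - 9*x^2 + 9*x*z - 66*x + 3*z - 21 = -9*x^2 - 130*x + z*(9*x + 13) - 169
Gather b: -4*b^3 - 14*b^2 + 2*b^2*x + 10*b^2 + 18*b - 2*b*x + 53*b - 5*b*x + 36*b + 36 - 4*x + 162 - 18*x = -4*b^3 + b^2*(2*x - 4) + b*(107 - 7*x) - 22*x + 198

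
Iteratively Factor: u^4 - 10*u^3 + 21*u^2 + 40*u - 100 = (u - 5)*(u^3 - 5*u^2 - 4*u + 20) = (u - 5)*(u + 2)*(u^2 - 7*u + 10) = (u - 5)^2*(u + 2)*(u - 2)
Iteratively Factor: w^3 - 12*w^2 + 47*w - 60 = (w - 5)*(w^2 - 7*w + 12) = (w - 5)*(w - 3)*(w - 4)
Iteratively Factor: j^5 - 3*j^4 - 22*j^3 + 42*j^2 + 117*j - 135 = (j - 1)*(j^4 - 2*j^3 - 24*j^2 + 18*j + 135) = (j - 5)*(j - 1)*(j^3 + 3*j^2 - 9*j - 27) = (j - 5)*(j - 3)*(j - 1)*(j^2 + 6*j + 9) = (j - 5)*(j - 3)*(j - 1)*(j + 3)*(j + 3)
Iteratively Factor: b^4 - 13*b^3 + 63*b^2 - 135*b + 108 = (b - 3)*(b^3 - 10*b^2 + 33*b - 36) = (b - 4)*(b - 3)*(b^2 - 6*b + 9) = (b - 4)*(b - 3)^2*(b - 3)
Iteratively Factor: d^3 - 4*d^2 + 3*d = (d - 3)*(d^2 - d) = (d - 3)*(d - 1)*(d)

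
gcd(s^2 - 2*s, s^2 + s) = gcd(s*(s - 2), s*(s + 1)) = s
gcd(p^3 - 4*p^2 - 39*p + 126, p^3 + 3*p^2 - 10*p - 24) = p - 3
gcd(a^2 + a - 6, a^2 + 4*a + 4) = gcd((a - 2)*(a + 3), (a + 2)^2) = 1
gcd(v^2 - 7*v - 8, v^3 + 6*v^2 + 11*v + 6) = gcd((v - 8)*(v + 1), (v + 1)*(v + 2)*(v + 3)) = v + 1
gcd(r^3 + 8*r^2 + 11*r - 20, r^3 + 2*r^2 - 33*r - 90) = r + 5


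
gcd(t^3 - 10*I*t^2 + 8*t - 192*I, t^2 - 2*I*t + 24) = t^2 - 2*I*t + 24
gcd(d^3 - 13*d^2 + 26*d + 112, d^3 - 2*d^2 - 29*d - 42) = d^2 - 5*d - 14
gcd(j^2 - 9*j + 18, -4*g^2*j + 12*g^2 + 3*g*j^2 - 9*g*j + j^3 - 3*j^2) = j - 3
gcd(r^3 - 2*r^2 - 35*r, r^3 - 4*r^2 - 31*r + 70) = r^2 - 2*r - 35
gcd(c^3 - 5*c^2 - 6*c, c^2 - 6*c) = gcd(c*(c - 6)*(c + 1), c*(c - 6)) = c^2 - 6*c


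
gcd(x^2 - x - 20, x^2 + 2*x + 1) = 1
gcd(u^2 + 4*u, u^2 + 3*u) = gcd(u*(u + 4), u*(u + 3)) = u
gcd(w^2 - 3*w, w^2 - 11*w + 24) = w - 3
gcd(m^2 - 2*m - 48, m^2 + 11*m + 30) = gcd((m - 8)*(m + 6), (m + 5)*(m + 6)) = m + 6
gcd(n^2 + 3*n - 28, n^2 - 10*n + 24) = n - 4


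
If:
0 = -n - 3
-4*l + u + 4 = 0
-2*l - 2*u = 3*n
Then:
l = 17/10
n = -3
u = 14/5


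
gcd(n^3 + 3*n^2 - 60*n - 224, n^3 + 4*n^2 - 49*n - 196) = n^2 + 11*n + 28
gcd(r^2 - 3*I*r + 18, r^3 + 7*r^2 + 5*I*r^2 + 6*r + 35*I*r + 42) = 1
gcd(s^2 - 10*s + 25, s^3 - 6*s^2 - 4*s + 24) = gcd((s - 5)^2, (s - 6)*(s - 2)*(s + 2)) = 1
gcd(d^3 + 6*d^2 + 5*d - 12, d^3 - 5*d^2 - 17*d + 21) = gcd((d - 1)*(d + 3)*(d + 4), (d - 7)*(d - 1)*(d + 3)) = d^2 + 2*d - 3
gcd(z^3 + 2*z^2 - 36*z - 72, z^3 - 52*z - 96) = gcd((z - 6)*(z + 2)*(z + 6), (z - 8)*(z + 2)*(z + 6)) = z^2 + 8*z + 12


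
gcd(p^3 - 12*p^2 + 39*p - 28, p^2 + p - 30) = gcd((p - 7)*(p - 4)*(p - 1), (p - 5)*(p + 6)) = 1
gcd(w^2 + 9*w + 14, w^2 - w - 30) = 1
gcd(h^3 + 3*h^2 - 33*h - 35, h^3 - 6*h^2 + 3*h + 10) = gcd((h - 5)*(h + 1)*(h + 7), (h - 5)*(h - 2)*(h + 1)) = h^2 - 4*h - 5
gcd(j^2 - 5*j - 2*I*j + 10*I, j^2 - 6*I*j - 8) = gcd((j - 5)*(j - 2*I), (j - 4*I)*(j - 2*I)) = j - 2*I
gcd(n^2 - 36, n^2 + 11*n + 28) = 1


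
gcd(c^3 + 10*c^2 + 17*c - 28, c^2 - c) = c - 1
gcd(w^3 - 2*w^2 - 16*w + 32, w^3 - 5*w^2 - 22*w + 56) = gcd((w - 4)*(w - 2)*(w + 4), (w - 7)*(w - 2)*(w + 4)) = w^2 + 2*w - 8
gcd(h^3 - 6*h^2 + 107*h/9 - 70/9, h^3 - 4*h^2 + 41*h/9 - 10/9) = h^2 - 11*h/3 + 10/3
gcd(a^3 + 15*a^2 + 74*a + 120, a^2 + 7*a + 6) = a + 6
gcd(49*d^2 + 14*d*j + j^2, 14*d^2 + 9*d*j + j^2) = 7*d + j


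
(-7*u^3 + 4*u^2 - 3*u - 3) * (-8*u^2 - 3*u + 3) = 56*u^5 - 11*u^4 - 9*u^3 + 45*u^2 - 9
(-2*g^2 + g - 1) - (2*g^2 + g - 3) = 2 - 4*g^2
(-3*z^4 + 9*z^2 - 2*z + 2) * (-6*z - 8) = 18*z^5 + 24*z^4 - 54*z^3 - 60*z^2 + 4*z - 16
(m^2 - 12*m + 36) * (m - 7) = m^3 - 19*m^2 + 120*m - 252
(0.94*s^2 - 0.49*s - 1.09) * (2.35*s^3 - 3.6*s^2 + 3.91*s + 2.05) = 2.209*s^5 - 4.5355*s^4 + 2.8779*s^3 + 3.9351*s^2 - 5.2664*s - 2.2345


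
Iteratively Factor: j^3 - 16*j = (j)*(j^2 - 16) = j*(j + 4)*(j - 4)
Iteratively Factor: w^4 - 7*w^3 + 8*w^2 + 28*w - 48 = (w - 3)*(w^3 - 4*w^2 - 4*w + 16) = (w - 4)*(w - 3)*(w^2 - 4) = (w - 4)*(w - 3)*(w + 2)*(w - 2)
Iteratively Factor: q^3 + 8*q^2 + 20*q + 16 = (q + 2)*(q^2 + 6*q + 8) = (q + 2)*(q + 4)*(q + 2)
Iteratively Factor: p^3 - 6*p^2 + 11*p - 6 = (p - 2)*(p^2 - 4*p + 3) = (p - 3)*(p - 2)*(p - 1)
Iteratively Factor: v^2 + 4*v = (v)*(v + 4)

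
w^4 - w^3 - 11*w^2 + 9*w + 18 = (w - 3)*(w - 2)*(w + 1)*(w + 3)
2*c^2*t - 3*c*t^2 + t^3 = t*(-2*c + t)*(-c + t)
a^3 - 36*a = a*(a - 6)*(a + 6)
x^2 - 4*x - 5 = (x - 5)*(x + 1)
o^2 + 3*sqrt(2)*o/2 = o*(o + 3*sqrt(2)/2)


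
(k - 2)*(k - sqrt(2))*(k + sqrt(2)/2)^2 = k^4 - 2*k^3 - 3*k^2/2 - sqrt(2)*k/2 + 3*k + sqrt(2)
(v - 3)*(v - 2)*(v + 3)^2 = v^4 + v^3 - 15*v^2 - 9*v + 54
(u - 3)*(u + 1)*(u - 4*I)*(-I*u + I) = -I*u^4 - 4*u^3 + 3*I*u^3 + 12*u^2 + I*u^2 + 4*u - 3*I*u - 12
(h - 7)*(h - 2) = h^2 - 9*h + 14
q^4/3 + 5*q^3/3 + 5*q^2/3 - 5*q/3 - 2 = (q/3 + 1)*(q - 1)*(q + 1)*(q + 2)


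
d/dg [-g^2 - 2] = -2*g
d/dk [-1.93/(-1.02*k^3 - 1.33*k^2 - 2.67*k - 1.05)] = (-5.9058*k^2 - 5.1338*k - 5.1531)/(1.02*k^3 + 1.33*k^2 + 2.67*k + 1.05)^2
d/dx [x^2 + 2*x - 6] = 2*x + 2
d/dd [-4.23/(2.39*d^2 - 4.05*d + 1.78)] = (20.2194*d - 17.1315)/(2.39*d^2 - 4.05*d + 1.78)^2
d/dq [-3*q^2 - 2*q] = -6*q - 2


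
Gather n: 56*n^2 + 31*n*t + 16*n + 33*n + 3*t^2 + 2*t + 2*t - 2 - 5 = 56*n^2 + n*(31*t + 49) + 3*t^2 + 4*t - 7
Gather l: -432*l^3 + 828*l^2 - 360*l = -432*l^3 + 828*l^2 - 360*l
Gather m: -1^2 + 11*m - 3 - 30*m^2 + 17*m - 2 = -30*m^2 + 28*m - 6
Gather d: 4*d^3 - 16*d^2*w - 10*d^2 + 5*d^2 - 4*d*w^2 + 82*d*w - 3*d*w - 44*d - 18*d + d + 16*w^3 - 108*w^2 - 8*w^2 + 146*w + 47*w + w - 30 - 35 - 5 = 4*d^3 + d^2*(-16*w - 5) + d*(-4*w^2 + 79*w - 61) + 16*w^3 - 116*w^2 + 194*w - 70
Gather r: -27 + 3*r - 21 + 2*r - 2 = 5*r - 50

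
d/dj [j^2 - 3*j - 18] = 2*j - 3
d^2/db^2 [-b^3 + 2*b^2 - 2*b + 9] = 4 - 6*b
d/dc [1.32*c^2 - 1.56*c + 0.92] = 2.64*c - 1.56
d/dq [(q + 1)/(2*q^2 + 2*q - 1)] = (-2*q^2 - 4*q - 3)/(4*q^4 + 8*q^3 - 4*q + 1)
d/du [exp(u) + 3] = exp(u)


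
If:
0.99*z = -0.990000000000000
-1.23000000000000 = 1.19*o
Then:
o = -1.03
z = -1.00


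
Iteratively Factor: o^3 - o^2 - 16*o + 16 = (o - 1)*(o^2 - 16) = (o - 1)*(o + 4)*(o - 4)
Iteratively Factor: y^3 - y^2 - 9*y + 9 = (y + 3)*(y^2 - 4*y + 3) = (y - 3)*(y + 3)*(y - 1)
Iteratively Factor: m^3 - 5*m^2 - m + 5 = (m + 1)*(m^2 - 6*m + 5) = (m - 5)*(m + 1)*(m - 1)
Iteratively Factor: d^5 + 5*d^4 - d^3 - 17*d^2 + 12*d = (d + 3)*(d^4 + 2*d^3 - 7*d^2 + 4*d) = (d - 1)*(d + 3)*(d^3 + 3*d^2 - 4*d) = (d - 1)^2*(d + 3)*(d^2 + 4*d) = (d - 1)^2*(d + 3)*(d + 4)*(d)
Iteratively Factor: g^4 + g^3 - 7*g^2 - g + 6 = (g + 1)*(g^3 - 7*g + 6) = (g - 2)*(g + 1)*(g^2 + 2*g - 3) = (g - 2)*(g - 1)*(g + 1)*(g + 3)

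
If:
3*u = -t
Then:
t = -3*u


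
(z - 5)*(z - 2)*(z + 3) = z^3 - 4*z^2 - 11*z + 30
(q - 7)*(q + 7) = q^2 - 49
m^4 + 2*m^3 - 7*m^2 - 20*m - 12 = (m - 3)*(m + 1)*(m + 2)^2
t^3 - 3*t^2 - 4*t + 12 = (t - 3)*(t - 2)*(t + 2)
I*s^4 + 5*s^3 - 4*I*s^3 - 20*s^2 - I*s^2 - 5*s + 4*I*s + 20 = (s - 4)*(s + 1)*(s - 5*I)*(I*s - I)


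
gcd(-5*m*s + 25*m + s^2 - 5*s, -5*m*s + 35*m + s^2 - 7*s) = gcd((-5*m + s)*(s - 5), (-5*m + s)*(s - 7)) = -5*m + s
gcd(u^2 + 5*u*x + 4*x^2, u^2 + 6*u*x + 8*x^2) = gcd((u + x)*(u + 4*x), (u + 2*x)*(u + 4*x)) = u + 4*x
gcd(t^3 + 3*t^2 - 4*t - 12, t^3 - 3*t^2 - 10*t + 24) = t^2 + t - 6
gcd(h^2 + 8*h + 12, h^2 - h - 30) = 1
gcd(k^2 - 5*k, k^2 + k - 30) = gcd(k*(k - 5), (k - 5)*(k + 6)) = k - 5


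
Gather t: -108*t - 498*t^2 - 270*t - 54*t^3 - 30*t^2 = -54*t^3 - 528*t^2 - 378*t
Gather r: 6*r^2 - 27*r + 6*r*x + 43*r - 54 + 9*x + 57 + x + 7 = 6*r^2 + r*(6*x + 16) + 10*x + 10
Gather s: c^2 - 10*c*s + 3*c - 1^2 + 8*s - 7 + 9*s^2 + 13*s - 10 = c^2 + 3*c + 9*s^2 + s*(21 - 10*c) - 18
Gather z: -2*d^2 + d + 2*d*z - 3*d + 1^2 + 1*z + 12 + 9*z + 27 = -2*d^2 - 2*d + z*(2*d + 10) + 40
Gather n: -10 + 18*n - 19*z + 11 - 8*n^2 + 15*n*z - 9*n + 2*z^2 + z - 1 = -8*n^2 + n*(15*z + 9) + 2*z^2 - 18*z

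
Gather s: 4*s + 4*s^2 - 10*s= 4*s^2 - 6*s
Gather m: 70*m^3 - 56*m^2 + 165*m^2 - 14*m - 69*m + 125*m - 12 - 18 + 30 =70*m^3 + 109*m^2 + 42*m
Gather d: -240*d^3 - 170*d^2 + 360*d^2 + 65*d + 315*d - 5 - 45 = -240*d^3 + 190*d^2 + 380*d - 50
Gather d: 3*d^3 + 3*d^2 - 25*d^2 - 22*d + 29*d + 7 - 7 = 3*d^3 - 22*d^2 + 7*d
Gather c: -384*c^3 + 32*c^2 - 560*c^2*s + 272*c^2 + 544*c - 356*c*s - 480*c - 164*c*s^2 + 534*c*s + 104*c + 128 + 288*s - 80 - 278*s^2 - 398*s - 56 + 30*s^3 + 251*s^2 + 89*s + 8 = -384*c^3 + c^2*(304 - 560*s) + c*(-164*s^2 + 178*s + 168) + 30*s^3 - 27*s^2 - 21*s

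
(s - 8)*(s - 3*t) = s^2 - 3*s*t - 8*s + 24*t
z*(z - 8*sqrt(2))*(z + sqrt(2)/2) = z^3 - 15*sqrt(2)*z^2/2 - 8*z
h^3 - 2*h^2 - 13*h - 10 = (h - 5)*(h + 1)*(h + 2)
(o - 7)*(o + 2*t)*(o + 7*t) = o^3 + 9*o^2*t - 7*o^2 + 14*o*t^2 - 63*o*t - 98*t^2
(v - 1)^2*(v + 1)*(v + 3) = v^4 + 2*v^3 - 4*v^2 - 2*v + 3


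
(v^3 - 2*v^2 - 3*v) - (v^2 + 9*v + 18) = v^3 - 3*v^2 - 12*v - 18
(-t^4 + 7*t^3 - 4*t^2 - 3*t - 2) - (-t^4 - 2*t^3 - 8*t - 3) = 9*t^3 - 4*t^2 + 5*t + 1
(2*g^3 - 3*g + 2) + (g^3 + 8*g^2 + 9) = 3*g^3 + 8*g^2 - 3*g + 11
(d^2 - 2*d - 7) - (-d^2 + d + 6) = 2*d^2 - 3*d - 13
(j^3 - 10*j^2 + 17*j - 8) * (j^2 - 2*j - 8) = j^5 - 12*j^4 + 29*j^3 + 38*j^2 - 120*j + 64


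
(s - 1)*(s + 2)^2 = s^3 + 3*s^2 - 4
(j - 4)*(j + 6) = j^2 + 2*j - 24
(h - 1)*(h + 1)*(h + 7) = h^3 + 7*h^2 - h - 7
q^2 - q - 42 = (q - 7)*(q + 6)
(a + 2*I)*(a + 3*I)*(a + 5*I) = a^3 + 10*I*a^2 - 31*a - 30*I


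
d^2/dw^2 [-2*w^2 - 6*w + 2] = -4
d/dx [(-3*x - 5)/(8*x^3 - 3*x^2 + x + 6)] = (-24*x^3 + 9*x^2 - 3*x + (3*x + 5)*(24*x^2 - 6*x + 1) - 18)/(8*x^3 - 3*x^2 + x + 6)^2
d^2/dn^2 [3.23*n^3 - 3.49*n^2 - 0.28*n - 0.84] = 19.38*n - 6.98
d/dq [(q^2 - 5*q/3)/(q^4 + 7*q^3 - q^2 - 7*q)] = 2*(-3*q^3 - 3*q^2 + 35*q - 13)/(3*(q^6 + 14*q^5 + 47*q^4 - 28*q^3 - 97*q^2 + 14*q + 49))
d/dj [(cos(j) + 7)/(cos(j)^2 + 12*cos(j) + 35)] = sin(j)/(cos(j) + 5)^2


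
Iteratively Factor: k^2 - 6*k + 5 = (k - 1)*(k - 5)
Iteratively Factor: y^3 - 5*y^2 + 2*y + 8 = (y + 1)*(y^2 - 6*y + 8) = (y - 2)*(y + 1)*(y - 4)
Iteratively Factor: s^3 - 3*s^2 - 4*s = (s + 1)*(s^2 - 4*s) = (s - 4)*(s + 1)*(s)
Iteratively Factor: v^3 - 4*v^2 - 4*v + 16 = (v - 4)*(v^2 - 4) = (v - 4)*(v + 2)*(v - 2)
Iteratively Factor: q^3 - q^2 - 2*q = (q + 1)*(q^2 - 2*q) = (q - 2)*(q + 1)*(q)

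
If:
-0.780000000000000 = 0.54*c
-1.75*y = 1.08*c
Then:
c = -1.44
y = 0.89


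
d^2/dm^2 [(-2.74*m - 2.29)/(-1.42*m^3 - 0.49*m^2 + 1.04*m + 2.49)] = (33.149616*m^5 + 66.849624*m^4 + 34.902724*m^3 + 99.264846*m^2 + 61.638432*m - 3.649222)/(2.863288*m^9 + 2.964108*m^8 - 5.268342*m^7 - 19.286651*m^6 - 6.536748*m^5 + 21.859797*m^4 + 32.900986*m^3 + 1.034595*m^2 - 19.344312*m - 15.438249)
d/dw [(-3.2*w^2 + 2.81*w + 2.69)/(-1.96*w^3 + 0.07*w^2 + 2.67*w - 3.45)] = (-6.272*w^4 + 11.0152*w^3 + 7.0765*w^2 + 21.7034*w - 16.8768)/(3.8416*w^6 - 0.2744*w^5 - 10.4615*w^4 + 13.8978*w^3 + 6.6459*w^2 - 18.423*w + 11.9025)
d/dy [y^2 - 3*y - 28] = 2*y - 3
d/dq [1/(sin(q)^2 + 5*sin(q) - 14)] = -(2*sin(q) + 5)*cos(q)/(sin(q)^2 + 5*sin(q) - 14)^2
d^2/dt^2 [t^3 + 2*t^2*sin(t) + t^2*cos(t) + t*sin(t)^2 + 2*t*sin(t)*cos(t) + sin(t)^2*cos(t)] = -2*t^2*sin(t) - t^2*cos(t) - 4*t*sin(t) - 4*t*sin(2*t) + 8*t*cos(t) + 2*t*cos(2*t) + 6*t + 2*sin(2*t) + 4*sqrt(2)*sin(t + pi/4) - 9*cos(t)/4 + 4*cos(2*t) + 9*cos(3*t)/4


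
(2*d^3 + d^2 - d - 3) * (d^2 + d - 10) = 2*d^5 + 3*d^4 - 20*d^3 - 14*d^2 + 7*d + 30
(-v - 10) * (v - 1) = -v^2 - 9*v + 10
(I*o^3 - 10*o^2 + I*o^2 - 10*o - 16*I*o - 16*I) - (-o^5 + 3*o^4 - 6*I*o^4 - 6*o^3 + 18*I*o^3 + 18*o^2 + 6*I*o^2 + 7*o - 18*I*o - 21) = o^5 - 3*o^4 + 6*I*o^4 + 6*o^3 - 17*I*o^3 - 28*o^2 - 5*I*o^2 - 17*o + 2*I*o + 21 - 16*I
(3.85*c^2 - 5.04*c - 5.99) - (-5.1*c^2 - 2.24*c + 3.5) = 8.95*c^2 - 2.8*c - 9.49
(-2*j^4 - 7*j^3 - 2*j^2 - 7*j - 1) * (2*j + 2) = -4*j^5 - 18*j^4 - 18*j^3 - 18*j^2 - 16*j - 2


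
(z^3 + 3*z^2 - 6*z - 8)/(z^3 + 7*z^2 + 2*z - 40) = (z + 1)/(z + 5)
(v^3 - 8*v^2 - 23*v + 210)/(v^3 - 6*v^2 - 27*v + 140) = (v - 6)/(v - 4)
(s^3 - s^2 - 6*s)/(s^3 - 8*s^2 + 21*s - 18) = s*(s + 2)/(s^2 - 5*s + 6)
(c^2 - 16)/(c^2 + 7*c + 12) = (c - 4)/(c + 3)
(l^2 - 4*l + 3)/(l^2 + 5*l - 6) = (l - 3)/(l + 6)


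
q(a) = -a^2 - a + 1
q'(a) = -2*a - 1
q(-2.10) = -1.31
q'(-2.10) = 3.20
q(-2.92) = -4.61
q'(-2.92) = 4.84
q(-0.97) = 1.03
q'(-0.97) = 0.94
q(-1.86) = -0.60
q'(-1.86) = 2.72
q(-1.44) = 0.37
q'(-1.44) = 1.88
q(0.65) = -0.07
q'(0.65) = -2.30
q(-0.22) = 1.17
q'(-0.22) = -0.56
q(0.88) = -0.65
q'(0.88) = -2.76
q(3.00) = -11.00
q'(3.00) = -7.00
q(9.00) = -89.00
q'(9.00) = -19.00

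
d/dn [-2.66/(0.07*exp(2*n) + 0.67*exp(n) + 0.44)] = (0.3724*exp(n) + 1.7822)*exp(n)/(0.07*exp(2*n) + 0.67*exp(n) + 0.44)^2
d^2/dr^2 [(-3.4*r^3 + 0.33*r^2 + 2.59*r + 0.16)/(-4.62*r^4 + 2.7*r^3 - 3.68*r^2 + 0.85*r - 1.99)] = (145.14192*r^9 - 42.2619119999999*r^8 - 985.518072*r^7 + 709.520136*r^6 - 1130.199264*r^5 + 326.995848*r^4 + 374.154248*r^3 - 184.551312*r^2 + 192.433368*r - 9.263412)/(98.611128*r^12 - 172.88964*r^11 + 336.681576*r^10 - 349.53714*r^9 + 459.222732*r^8 - 363.93066*r^7 + 357.043886*r^6 - 205.90959*r^5 + 171.113814*r^4 - 70.039255*r^3 + 48.032829*r^2 - 10.098255*r + 7.880599)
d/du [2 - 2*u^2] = -4*u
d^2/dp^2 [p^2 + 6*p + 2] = 2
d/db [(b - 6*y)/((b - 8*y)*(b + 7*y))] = ((-b + 6*y)*(b - 8*y) + (-b + 6*y)*(b + 7*y) + (b - 8*y)*(b + 7*y))/((b - 8*y)^2*(b + 7*y)^2)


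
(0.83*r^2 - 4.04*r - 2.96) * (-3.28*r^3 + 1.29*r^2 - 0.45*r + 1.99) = -2.7224*r^5 + 14.3219*r^4 + 4.1237*r^3 - 0.3487*r^2 - 6.7076*r - 5.8904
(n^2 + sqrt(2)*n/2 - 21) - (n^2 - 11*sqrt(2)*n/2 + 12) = 6*sqrt(2)*n - 33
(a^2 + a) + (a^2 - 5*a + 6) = 2*a^2 - 4*a + 6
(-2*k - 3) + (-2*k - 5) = -4*k - 8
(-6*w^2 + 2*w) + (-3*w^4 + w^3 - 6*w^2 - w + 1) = -3*w^4 + w^3 - 12*w^2 + w + 1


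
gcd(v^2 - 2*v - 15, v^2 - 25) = v - 5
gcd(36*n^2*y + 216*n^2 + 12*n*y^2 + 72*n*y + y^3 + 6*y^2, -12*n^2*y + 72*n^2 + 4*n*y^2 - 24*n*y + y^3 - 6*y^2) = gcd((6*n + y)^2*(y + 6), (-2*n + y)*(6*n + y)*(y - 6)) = 6*n + y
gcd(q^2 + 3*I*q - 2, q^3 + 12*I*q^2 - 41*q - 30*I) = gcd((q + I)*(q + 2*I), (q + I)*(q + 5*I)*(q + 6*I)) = q + I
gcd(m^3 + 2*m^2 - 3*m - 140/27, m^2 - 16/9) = m + 4/3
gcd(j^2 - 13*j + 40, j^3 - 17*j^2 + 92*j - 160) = j^2 - 13*j + 40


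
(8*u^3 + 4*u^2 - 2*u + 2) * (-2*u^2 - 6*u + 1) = -16*u^5 - 56*u^4 - 12*u^3 + 12*u^2 - 14*u + 2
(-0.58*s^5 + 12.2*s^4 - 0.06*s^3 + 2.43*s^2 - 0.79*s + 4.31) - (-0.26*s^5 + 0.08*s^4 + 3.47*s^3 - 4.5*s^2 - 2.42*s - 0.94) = -0.32*s^5 + 12.12*s^4 - 3.53*s^3 + 6.93*s^2 + 1.63*s + 5.25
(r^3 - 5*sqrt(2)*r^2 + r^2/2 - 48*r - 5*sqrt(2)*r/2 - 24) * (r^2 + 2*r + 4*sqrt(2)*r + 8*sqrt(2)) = r^5 - sqrt(2)*r^4 + 5*r^4/2 - 87*r^3 - 5*sqrt(2)*r^3/2 - 193*sqrt(2)*r^2 - 220*r^2 - 480*sqrt(2)*r - 88*r - 192*sqrt(2)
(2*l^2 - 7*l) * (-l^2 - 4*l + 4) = -2*l^4 - l^3 + 36*l^2 - 28*l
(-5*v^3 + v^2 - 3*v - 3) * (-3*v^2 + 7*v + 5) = 15*v^5 - 38*v^4 - 9*v^3 - 7*v^2 - 36*v - 15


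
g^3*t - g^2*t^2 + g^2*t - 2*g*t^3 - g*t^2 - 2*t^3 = (g - 2*t)*(g + t)*(g*t + t)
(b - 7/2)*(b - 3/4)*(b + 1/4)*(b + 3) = b^4 - b^3 - 167*b^2/16 + 171*b/32 + 63/32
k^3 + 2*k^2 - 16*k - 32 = (k - 4)*(k + 2)*(k + 4)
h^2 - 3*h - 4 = (h - 4)*(h + 1)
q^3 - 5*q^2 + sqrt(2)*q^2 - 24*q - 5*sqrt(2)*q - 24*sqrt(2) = (q - 8)*(q + 3)*(q + sqrt(2))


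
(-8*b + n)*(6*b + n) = -48*b^2 - 2*b*n + n^2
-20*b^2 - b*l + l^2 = (-5*b + l)*(4*b + l)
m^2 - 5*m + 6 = (m - 3)*(m - 2)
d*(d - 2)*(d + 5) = d^3 + 3*d^2 - 10*d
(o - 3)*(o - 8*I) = o^2 - 3*o - 8*I*o + 24*I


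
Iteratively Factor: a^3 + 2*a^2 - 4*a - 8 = (a + 2)*(a^2 - 4) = (a - 2)*(a + 2)*(a + 2)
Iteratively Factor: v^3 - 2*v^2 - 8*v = (v + 2)*(v^2 - 4*v) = (v - 4)*(v + 2)*(v)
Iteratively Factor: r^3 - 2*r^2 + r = (r - 1)*(r^2 - r) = (r - 1)^2*(r)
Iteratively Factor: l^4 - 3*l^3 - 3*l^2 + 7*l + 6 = (l - 3)*(l^3 - 3*l - 2) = (l - 3)*(l + 1)*(l^2 - l - 2) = (l - 3)*(l - 2)*(l + 1)*(l + 1)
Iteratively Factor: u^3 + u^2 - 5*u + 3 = (u - 1)*(u^2 + 2*u - 3) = (u - 1)*(u + 3)*(u - 1)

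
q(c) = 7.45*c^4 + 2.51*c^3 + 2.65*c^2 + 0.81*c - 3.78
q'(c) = 29.8*c^3 + 7.53*c^2 + 5.3*c + 0.81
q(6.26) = 12161.60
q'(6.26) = 7639.44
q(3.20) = 889.38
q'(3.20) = 1071.36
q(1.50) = 49.58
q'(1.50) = 126.28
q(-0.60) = -2.89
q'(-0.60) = -6.10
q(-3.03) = 576.22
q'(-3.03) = -775.10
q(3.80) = 1728.72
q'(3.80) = 1764.87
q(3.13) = 816.73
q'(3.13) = 1004.97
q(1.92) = 126.55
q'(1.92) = 249.67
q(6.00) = 10293.84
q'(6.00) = 6740.49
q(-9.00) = 47253.24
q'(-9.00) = -21161.16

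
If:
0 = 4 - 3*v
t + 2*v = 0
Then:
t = -8/3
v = 4/3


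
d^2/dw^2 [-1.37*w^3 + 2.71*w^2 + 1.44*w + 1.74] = 5.42 - 8.22*w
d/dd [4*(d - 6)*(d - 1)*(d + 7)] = 12*d^2 - 172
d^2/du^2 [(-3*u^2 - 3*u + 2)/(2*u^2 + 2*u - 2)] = (-3*u^2 - 3*u - 2)/(u^6 + 3*u^5 - 5*u^3 + 3*u - 1)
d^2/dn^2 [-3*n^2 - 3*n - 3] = -6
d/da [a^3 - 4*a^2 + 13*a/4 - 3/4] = 3*a^2 - 8*a + 13/4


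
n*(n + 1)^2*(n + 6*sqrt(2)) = n^4 + 2*n^3 + 6*sqrt(2)*n^3 + n^2 + 12*sqrt(2)*n^2 + 6*sqrt(2)*n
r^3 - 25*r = r*(r - 5)*(r + 5)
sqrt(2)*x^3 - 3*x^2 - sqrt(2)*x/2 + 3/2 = (x - 3*sqrt(2)/2)*(x - sqrt(2)/2)*(sqrt(2)*x + 1)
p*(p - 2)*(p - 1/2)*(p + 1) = p^4 - 3*p^3/2 - 3*p^2/2 + p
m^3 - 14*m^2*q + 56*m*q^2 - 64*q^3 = (m - 8*q)*(m - 4*q)*(m - 2*q)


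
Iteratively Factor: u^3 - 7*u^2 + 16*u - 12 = (u - 3)*(u^2 - 4*u + 4) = (u - 3)*(u - 2)*(u - 2)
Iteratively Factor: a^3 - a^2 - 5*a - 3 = (a - 3)*(a^2 + 2*a + 1) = (a - 3)*(a + 1)*(a + 1)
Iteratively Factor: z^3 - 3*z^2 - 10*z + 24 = (z - 4)*(z^2 + z - 6) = (z - 4)*(z - 2)*(z + 3)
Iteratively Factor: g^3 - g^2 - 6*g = (g)*(g^2 - g - 6) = g*(g - 3)*(g + 2)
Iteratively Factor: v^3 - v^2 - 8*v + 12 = (v + 3)*(v^2 - 4*v + 4) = (v - 2)*(v + 3)*(v - 2)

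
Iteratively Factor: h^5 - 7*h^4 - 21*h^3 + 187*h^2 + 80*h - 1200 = (h - 5)*(h^4 - 2*h^3 - 31*h^2 + 32*h + 240) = (h - 5)*(h - 4)*(h^3 + 2*h^2 - 23*h - 60) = (h - 5)^2*(h - 4)*(h^2 + 7*h + 12) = (h - 5)^2*(h - 4)*(h + 4)*(h + 3)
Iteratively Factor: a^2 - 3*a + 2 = (a - 2)*(a - 1)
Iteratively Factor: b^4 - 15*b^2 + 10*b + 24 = (b + 4)*(b^3 - 4*b^2 + b + 6) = (b + 1)*(b + 4)*(b^2 - 5*b + 6) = (b - 2)*(b + 1)*(b + 4)*(b - 3)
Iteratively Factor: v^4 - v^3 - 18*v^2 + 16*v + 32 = (v + 1)*(v^3 - 2*v^2 - 16*v + 32) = (v - 4)*(v + 1)*(v^2 + 2*v - 8) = (v - 4)*(v - 2)*(v + 1)*(v + 4)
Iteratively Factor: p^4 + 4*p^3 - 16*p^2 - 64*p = (p + 4)*(p^3 - 16*p) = p*(p + 4)*(p^2 - 16) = p*(p + 4)^2*(p - 4)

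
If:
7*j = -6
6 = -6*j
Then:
No Solution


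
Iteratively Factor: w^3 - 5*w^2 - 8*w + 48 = (w + 3)*(w^2 - 8*w + 16) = (w - 4)*(w + 3)*(w - 4)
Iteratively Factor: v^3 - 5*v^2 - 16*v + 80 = (v - 5)*(v^2 - 16) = (v - 5)*(v + 4)*(v - 4)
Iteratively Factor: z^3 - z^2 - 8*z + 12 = (z - 2)*(z^2 + z - 6) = (z - 2)*(z + 3)*(z - 2)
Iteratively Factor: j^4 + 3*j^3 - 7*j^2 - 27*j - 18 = (j - 3)*(j^3 + 6*j^2 + 11*j + 6) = (j - 3)*(j + 3)*(j^2 + 3*j + 2) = (j - 3)*(j + 2)*(j + 3)*(j + 1)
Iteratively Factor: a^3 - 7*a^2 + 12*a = (a - 4)*(a^2 - 3*a) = (a - 4)*(a - 3)*(a)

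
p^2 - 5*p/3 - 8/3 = (p - 8/3)*(p + 1)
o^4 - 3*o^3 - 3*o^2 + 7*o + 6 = (o - 3)*(o - 2)*(o + 1)^2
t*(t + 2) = t^2 + 2*t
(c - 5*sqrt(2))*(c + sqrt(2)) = c^2 - 4*sqrt(2)*c - 10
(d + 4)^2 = d^2 + 8*d + 16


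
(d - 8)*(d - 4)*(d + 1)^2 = d^4 - 10*d^3 + 9*d^2 + 52*d + 32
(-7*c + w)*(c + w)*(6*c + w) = -42*c^3 - 43*c^2*w + w^3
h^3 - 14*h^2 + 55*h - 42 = (h - 7)*(h - 6)*(h - 1)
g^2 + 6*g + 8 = (g + 2)*(g + 4)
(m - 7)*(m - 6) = m^2 - 13*m + 42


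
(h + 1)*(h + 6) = h^2 + 7*h + 6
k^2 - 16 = (k - 4)*(k + 4)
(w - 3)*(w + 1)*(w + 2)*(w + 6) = w^4 + 6*w^3 - 7*w^2 - 48*w - 36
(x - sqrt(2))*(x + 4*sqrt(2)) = x^2 + 3*sqrt(2)*x - 8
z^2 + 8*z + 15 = (z + 3)*(z + 5)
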